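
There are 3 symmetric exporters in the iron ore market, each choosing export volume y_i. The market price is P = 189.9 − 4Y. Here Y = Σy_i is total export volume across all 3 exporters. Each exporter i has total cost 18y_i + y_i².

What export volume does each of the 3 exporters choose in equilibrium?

A representative exporter's profit is π_i = y_i(189.9 − 4Y) − 18y_i − y_i², with Y = y_i + Σ_{j≠i} y_j.
First-order condition: 171.9 − 10y_i − 4Σ_{j≠i} y_j = 0.
Imposing symmetry (y_j = y for all j) turns Σ_{j≠i} y_j into 2y, so 171.9 = 18y and y = 9.55.

9.55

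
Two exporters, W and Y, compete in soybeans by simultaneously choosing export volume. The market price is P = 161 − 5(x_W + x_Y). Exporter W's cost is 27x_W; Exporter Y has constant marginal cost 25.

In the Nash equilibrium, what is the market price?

71

Exporter W's profit: π = x_W(161 − 5(x_W + x_Y)) − 27x_W.
∂π/∂x_W = 134 − 10x_W − 5x_Y = 0, so x_W = 13.4 − 0.5x_Y.
By the same steps for Y: x_Y = 13.6 − 0.5x_W.
Solving the two reaction functions simultaneously: (1 − (−0.5)(−0.5))x_W = 13.4 − 0.5·13.6, so 0.75x_W = 6.6 and x_W = 8.8.
Then x_Y = 13.6 − 0.5·8.8 = 9.2.
Equilibrium price: P = 161 − 5·18 = 71.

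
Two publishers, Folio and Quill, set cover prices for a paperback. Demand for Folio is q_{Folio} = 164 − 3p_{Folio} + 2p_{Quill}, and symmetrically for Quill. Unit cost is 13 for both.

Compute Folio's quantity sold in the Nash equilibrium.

113.25

Folio's profit: π = (p_{Folio} − 13)(164 − 3p_{Folio} + 2p_{Quill}).
∂π/∂p_{Folio} = 203 − 6p_{Folio} + 2p_{Quill} = 0 ⇒ p_{Folio} = 203/6 + (1/3)p_{Quill}.
By symmetry p_{Quill} = p_{Folio}; substituting into the reaction function, (2/3)p_{Folio} = 203/6 and p_{Folio} = 50.75.
q_{Folio} = 164 − 3·50.75 + 2·50.75 = 113.25.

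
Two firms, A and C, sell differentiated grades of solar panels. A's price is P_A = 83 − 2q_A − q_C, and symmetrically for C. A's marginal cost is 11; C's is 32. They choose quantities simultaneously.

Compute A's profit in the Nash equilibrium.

Firm A's profit: π = q_A(83 − 2q_A − q_C) − 11q_A.
∂π/∂q_A = 72 − 4q_A − q_C = 0 ⇒ q_A = 18 − 0.25q_C.
Similarly q_C = 12.75 − 0.25q_A.
Plugging q_C into A's best response: q_A = 18 − 0.25(12.75 − 0.25q_A) ⇒ 0.9375q_A = 14.8125, so q_A = 15.8.
Then q_C = 12.75 − 0.25·15.8 = 8.8.
P_A = 83 − 2·15.8 − 8.8 = 42.6.
Profit = (42.6 − 11)·15.8 = 499.28.

499.28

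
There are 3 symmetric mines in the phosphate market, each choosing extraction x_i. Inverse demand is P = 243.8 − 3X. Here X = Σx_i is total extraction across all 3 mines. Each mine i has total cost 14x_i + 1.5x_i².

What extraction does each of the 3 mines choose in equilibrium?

A representative mine's profit is π_i = x_i(243.8 − 3X) − 14x_i − 1.5x_i², with X = x_i + Σ_{j≠i} x_j.
First-order condition: 229.8 − 9x_i − 3Σ_{j≠i} x_j = 0.
In a symmetric equilibrium every mine chooses the same x, so Σ_{j≠i} x_j = 2x. The condition becomes 229.8 − 15x = 0, giving x = 229.8/15 = 15.32.

15.32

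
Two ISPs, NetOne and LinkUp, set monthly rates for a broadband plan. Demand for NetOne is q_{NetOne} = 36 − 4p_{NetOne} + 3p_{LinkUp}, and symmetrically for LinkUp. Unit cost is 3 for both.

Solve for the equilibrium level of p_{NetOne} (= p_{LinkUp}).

9.6

NetOne's profit: π = (p_{NetOne} − 3)(36 − 4p_{NetOne} + 3p_{LinkUp}).
∂π/∂p_{NetOne} = 48 − 8p_{NetOne} + 3p_{LinkUp} = 0 ⇒ p_{NetOne} = 6 + 0.375p_{LinkUp}.
By symmetry p_{LinkUp} = p_{NetOne}; substituting into the reaction function, 0.625p_{NetOne} = 6 and p_{NetOne} = 9.6.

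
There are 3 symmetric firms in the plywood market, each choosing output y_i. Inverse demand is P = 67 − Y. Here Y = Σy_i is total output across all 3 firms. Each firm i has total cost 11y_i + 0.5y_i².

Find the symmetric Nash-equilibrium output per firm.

A representative firm's profit is π_i = y_i(67 − Y) − 11y_i − 0.5y_i², with Y = y_i + Σ_{j≠i} y_j.
First-order condition: 56 − 3y_i − Σ_{j≠i} y_j = 0.
With identical firms, set every y_j = y: then 56 − 3y − 2y = 0, i.e. y = 56/5 = 11.2.

11.2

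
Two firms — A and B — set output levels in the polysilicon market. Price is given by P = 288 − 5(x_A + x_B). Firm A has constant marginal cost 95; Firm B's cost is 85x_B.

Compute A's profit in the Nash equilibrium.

Firm A's profit: π = x_A(288 − 5(x_A + x_B)) − 95x_A.
∂π/∂x_A = 193 − 10x_A − 5x_B = 0, so x_A = 19.3 − 0.5x_B.
By the same steps for B: x_B = 20.3 − 0.5x_A.
Substituting the second reaction function into the first: x_A = 19.3 − 0.5(20.3 − 0.5x_A), which gives 0.75x_A = 9.15 ⇒ x_A = 12.2.
Then x_B = 20.3 − 0.5·12.2 = 14.2.
Price P = 288 − 5·26.4 = 156.
A's profit: (156 − 95)·12.2 = 744.2.

744.2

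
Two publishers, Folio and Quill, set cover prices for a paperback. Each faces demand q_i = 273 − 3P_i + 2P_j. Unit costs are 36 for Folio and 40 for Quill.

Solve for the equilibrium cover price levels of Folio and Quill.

Folio's profit: π = (P_{Folio} − 36)(273 − 3P_{Folio} + 2P_{Quill}).
∂π/∂P_{Folio} = 381 − 6P_{Folio} + 2P_{Quill} = 0 ⇒ P_{Folio} = 63.5 + (1/3)P_{Quill}.
Similarly P_{Quill} = 65.5 + (1/3)P_{Folio}.
Solving the two reaction functions simultaneously: (1 − (1/3)(1/3))P_{Folio} = 63.5 + (1/3)·65.5, so (8/9)P_{Folio} = 256/3 and P_{Folio} = 96.
Then P_{Quill} = 65.5 + (1/3)·96 = 97.5.

96, 97.5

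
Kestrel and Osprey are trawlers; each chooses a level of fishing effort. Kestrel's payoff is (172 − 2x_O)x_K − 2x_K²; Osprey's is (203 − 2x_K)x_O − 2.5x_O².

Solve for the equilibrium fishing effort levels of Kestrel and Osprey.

28.375, 29.25

Expanding Kestrel's payoff: 172x_K − 2x_Ox_K − 2x_K².
∂π/∂x_K = 172 − 2x_O − 4x_K = 0, so x_K = 43 − 0.5x_O.
Likewise for Osprey: x_O = 40.6 − 0.4x_K.
Substituting the second reaction function into the first: x_K = 43 − 0.5(40.6 − 0.4x_K), which gives 0.8x_K = 22.7 ⇒ x_K = 28.375.
Then x_O = 40.6 − 0.4·28.375 = 29.25.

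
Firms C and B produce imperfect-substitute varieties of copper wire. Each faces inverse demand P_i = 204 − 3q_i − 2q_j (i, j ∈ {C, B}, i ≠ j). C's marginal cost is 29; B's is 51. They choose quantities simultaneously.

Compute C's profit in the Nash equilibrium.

Firm C's profit: π = q_C(204 − 3q_C − 2q_B) − 29q_C.
∂π/∂q_C = 175 − 6q_C − 2q_B = 0 ⇒ q_C = 175/6 − (1/3)q_B.
Similarly q_B = 25.5 − (1/3)q_C.
Solving the two reaction functions simultaneously: (1 − (−1/3)(−1/3))q_C = 175/6 − (1/3)·25.5, so (8/9)q_C = 62/3 and q_C = 23.25.
Then q_B = 25.5 − (1/3)·23.25 = 17.75.
P_C = 204 − 3·23.25 − 2·17.75 = 98.75.
Profit = (98.75 − 29)·23.25 = 1621.6875.

1621.6875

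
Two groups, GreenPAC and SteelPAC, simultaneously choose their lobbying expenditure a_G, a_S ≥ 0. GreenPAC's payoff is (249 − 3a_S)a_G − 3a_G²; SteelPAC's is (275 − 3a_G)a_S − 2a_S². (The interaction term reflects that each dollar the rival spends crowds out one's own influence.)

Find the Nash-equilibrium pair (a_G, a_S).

Expanding GreenPAC's payoff: 249a_G − 3a_Sa_G − 3a_G².
∂π/∂a_G = 249 − 3a_S − 6a_G = 0, so a_G = 41.5 − 0.5a_S.
Likewise for SteelPAC: a_S = 68.75 − 0.75a_G.
Solving the two reaction functions simultaneously: (1 − (−0.5)(−0.75))a_G = 41.5 − 0.5·68.75, so 0.625a_G = 7.125 and a_G = 11.4.
Then a_S = 68.75 − 0.75·11.4 = 60.2.

11.4, 60.2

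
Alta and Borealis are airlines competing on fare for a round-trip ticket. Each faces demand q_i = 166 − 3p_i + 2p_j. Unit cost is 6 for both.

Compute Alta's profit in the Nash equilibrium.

Alta's profit: π = (p_{Alta} − 6)(166 − 3p_{Alta} + 2p_{Borealis}).
∂π/∂p_{Alta} = 184 − 6p_{Alta} + 2p_{Borealis} = 0 ⇒ p_{Alta} = 92/3 + (1/3)p_{Borealis}.
Setting p_{Alta} = p_{Borealis} in the reaction function: p_{Alta} = 92/3 + (1/3)p_{Alta}, so p_{Alta} = (92/3) / (2/3) = 46.
q_{Alta} = 166 − 3·46 + 2·46 = 120.
Profit = (46 − 6)·120 = 4800.

4800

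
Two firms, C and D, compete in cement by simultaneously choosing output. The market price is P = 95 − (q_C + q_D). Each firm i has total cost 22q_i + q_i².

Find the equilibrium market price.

Firm C's profit: π = q_C(95 − (q_C + q_D)) − 22q_C − q_C².
∂π/∂q_C = 73 − 4q_C − q_D = 0, so q_C = 18.25 − 0.25q_D.
By symmetry q_D = q_C; substituting into the reaction function, 1.25q_C = 18.25 and q_C = 14.6.
Equilibrium price: P = 95 − 29.2 = 65.8.

65.8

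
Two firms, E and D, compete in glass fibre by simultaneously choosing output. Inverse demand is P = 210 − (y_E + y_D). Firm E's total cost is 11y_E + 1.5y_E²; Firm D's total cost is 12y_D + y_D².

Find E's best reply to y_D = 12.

37.4

Firm E's profit: π = y_E(210 − (y_E + y_D)) − 11y_E − 1.5y_E².
∂π/∂y_E = 199 − 5y_E − y_D = 0, so y_E = 39.8 − 0.2y_D.
At y_D = 12: y_E = 39.8 − 0.2·12 = 37.4.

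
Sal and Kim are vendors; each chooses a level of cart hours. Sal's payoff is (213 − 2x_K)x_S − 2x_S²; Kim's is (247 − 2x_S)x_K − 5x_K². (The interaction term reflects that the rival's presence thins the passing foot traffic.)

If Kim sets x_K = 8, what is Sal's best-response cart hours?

Expanding Sal's payoff: 213x_S − 2x_Kx_S − 2x_S².
∂π/∂x_S = 213 − 2x_K − 4x_S = 0, so x_S = 53.25 − 0.5x_K.
At x_K = 8: x_S = 53.25 − 0.5·8 = 49.25.

49.25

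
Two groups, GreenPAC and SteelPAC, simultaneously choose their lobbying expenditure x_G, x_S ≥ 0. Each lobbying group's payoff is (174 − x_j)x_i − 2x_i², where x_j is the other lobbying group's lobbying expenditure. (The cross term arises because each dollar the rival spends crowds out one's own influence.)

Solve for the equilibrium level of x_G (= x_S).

34.8

GreenPAC's payoff is (174 − x_S)x_G − 2x_G².
∂π/∂x_G = 174 − x_S − 4x_G = 0, so x_G = 43.5 − 0.25x_S.
By symmetry x_S = x_G; substituting into the reaction function, 1.25x_G = 43.5 and x_G = 34.8.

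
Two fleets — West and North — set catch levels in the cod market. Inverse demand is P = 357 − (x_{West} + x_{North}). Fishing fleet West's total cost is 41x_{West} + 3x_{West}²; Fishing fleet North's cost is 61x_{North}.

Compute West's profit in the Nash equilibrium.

Fishing fleet West's profit: π = x_{West}(357 − (x_{West} + x_{North})) − 41x_{West} − 3x_{West}².
∂π/∂x_{West} = 316 − 8x_{West} − x_{North} = 0, so x_{West} = 39.5 − 0.125x_{North}.
For North: ∂π/∂x_{North} = 296 − 2x_{North} − x_{West} = 0 ⇒ x_{North} = 148 − 0.5x_{West}.
Substituting the second reaction function into the first: x_{West} = 39.5 − 0.125(148 − 0.5x_{West}), which gives 0.9375x_{West} = 21 ⇒ x_{West} = 22.4.
Then x_{North} = 148 − 0.5·22.4 = 136.8.
Price P = 357 − 159.2 = 197.8.
West's profit: (197.8 − 41)·22.4 − 3(22.4)² = 2007.04.

2007.04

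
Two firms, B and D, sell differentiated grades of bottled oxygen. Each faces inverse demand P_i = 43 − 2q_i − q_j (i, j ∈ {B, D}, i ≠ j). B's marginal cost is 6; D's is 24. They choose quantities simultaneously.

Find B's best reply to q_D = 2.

Firm B's profit: π = q_B(43 − 2q_B − q_D) − 6q_B.
∂π/∂q_B = 37 − 4q_B − q_D = 0 ⇒ q_B = 9.25 − 0.25q_D.
At q_D = 2: q_B = 9.25 − 0.25·2 = 8.75.

8.75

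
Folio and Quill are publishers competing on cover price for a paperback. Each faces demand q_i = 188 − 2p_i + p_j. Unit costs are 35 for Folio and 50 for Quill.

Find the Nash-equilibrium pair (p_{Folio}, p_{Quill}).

Folio's profit: π = (p_{Folio} − 35)(188 − 2p_{Folio} + p_{Quill}).
∂π/∂p_{Folio} = 258 − 4p_{Folio} + p_{Quill} = 0 ⇒ p_{Folio} = 64.5 + 0.25p_{Quill}.
Similarly p_{Quill} = 72 + 0.25p_{Folio}.
Solving the two reaction functions simultaneously: (1 − (0.25)(0.25))p_{Folio} = 64.5 + 0.25·72, so 0.9375p_{Folio} = 82.5 and p_{Folio} = 88.
Then p_{Quill} = 72 + 0.25·88 = 94.

88, 94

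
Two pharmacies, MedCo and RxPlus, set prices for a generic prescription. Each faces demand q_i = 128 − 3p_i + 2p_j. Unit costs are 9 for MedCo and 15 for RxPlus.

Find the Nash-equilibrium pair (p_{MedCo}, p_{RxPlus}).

MedCo's profit: π = (p_{MedCo} − 9)(128 − 3p_{MedCo} + 2p_{RxPlus}).
∂π/∂p_{MedCo} = 155 − 6p_{MedCo} + 2p_{RxPlus} = 0 ⇒ p_{MedCo} = 155/6 + (1/3)p_{RxPlus}.
Similarly p_{RxPlus} = 173/6 + (1/3)p_{MedCo}.
Substituting the second reaction function into the first: p_{MedCo} = 155/6 + (1/3)(173/6 + (1/3)p_{MedCo}), which gives (8/9)p_{MedCo} = 319/9 ⇒ p_{MedCo} = 39.875.
Then p_{RxPlus} = 173/6 + (1/3)·39.875 = 42.125.

39.875, 42.125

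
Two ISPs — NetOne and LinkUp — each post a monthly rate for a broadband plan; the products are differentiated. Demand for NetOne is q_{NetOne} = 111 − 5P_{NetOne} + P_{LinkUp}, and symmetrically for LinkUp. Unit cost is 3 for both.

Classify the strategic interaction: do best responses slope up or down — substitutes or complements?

strategic complements

NetOne's profit: π = (P_{NetOne} − 3)(111 − 5P_{NetOne} + P_{LinkUp}).
∂π/∂P_{NetOne} = 126 − 10P_{NetOne} + P_{LinkUp} = 0 ⇒ P_{NetOne} = 12.6 + 0.1P_{LinkUp}.
The best-response slope dP_{NetOne}/dP_{LinkUp} = 0.1 > 0: the reaction function is upward-sloping, so the choices are strategic complements.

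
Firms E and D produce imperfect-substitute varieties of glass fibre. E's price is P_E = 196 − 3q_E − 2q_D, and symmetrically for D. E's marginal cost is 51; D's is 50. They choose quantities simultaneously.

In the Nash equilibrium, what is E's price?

Firm E's profit: π = q_E(196 − 3q_E − 2q_D) − 51q_E.
∂π/∂q_E = 145 − 6q_E − 2q_D = 0 ⇒ q_E = 145/6 − (1/3)q_D.
Similarly q_D = 73/3 − (1/3)q_E.
Solving the two reaction functions simultaneously: (1 − (−1/3)(−1/3))q_E = 145/6 − (1/3)·(73/3), so (8/9)q_E = 289/18 and q_E = 18.0625.
Then q_D = 73/3 − (1/3)·18.0625 = 18.3125.
P_E = 196 − 3·18.0625 − 2·18.3125 = 105.1875.

105.1875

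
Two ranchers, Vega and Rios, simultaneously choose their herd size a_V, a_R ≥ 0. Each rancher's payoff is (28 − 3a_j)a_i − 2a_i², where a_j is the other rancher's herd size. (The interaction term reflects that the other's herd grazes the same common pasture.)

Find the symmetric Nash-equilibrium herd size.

Vega's payoff is (28 − 3a_R)a_V − 2a_V².
∂π/∂a_V = 28 − 3a_R − 4a_V = 0, so a_V = 7 − 0.75a_R.
Setting a_V = a_R in the reaction function: a_V = 7 − 0.75a_V, so a_V = 7 / 1.75 = 4.

4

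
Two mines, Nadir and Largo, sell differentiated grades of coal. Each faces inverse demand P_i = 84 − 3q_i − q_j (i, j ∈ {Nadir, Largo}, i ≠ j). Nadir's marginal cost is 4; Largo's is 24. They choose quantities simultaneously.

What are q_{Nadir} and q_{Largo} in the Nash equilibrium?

12, 8

Mine Nadir's profit: π = q_{Nadir}(84 − 3q_{Nadir} − q_{Largo}) − 4q_{Nadir}.
∂π/∂q_{Nadir} = 80 − 6q_{Nadir} − q_{Largo} = 0 ⇒ q_{Nadir} = 40/3 − (1/6)q_{Largo}.
Similarly q_{Largo} = 10 − (1/6)q_{Nadir}.
Substituting the second reaction function into the first: q_{Nadir} = 40/3 − (1/6)(10 − (1/6)q_{Nadir}), which gives (35/36)q_{Nadir} = 35/3 ⇒ q_{Nadir} = 12.
Then q_{Largo} = 10 − (1/6)·12 = 8.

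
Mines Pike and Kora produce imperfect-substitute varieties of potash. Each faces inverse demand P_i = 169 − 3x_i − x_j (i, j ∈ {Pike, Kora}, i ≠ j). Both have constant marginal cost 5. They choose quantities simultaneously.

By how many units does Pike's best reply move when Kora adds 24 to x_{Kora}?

Mine Pike's profit: π = x_{Pike}(169 − 3x_{Pike} − x_{Kora}) − 5x_{Pike}.
∂π/∂x_{Pike} = 164 − 6x_{Pike} − x_{Kora} = 0 ⇒ x_{Pike} = 82/3 − (1/6)x_{Kora}.
The reaction-function slope is −1/6, so a 24-unit rise in x_{Kora} moves x_{Pike} by −1/6 × 24 = −4. Pike's best response falls — the actions are strategic substitutes.

-4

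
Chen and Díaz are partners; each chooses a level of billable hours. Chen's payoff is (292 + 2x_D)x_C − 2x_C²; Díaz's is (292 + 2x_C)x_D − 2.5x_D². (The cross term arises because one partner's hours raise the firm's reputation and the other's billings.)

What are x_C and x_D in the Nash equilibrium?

Expanding Chen's payoff: 292x_C + 2x_Dx_C − 2x_C².
∂π/∂x_C = 292 + 2x_D − 4x_C = 0, so x_C = 73 + 0.5x_D.
Likewise for Díaz: x_D = 58.4 + 0.4x_C.
Substituting the second reaction function into the first: x_C = 73 + 0.5(58.4 + 0.4x_C), which gives 0.8x_C = 102.2 ⇒ x_C = 127.75.
Then x_D = 58.4 + 0.4·127.75 = 109.5.

127.75, 109.5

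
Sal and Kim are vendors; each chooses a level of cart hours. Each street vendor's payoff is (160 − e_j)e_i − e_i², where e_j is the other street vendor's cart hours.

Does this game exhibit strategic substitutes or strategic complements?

strategic substitutes

Sal's payoff is (160 − e_K)e_S − e_S².
∂π/∂e_S = 160 − e_K − 2e_S = 0, so e_S = 80 − 0.5e_K.
The best-response slope de_S/de_K = −0.5 < 0: the reaction function is downward-sloping, so the choices are strategic substitutes.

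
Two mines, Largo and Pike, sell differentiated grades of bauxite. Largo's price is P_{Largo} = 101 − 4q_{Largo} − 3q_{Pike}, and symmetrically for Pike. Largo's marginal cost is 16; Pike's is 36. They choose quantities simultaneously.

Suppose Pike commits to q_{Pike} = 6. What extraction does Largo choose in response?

8.375

Mine Largo's profit: π = q_{Largo}(101 − 4q_{Largo} − 3q_{Pike}) − 16q_{Largo}.
∂π/∂q_{Largo} = 85 − 8q_{Largo} − 3q_{Pike} = 0 ⇒ q_{Largo} = 10.625 − 0.375q_{Pike}.
At q_{Pike} = 6: q_{Largo} = 10.625 − 0.375·6 = 8.375.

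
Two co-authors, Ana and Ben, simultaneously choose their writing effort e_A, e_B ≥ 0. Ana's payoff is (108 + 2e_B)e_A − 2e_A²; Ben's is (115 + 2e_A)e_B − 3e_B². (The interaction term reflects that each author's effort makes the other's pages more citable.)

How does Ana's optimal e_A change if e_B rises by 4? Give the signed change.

2

Expanding Ana's payoff: 108e_A + 2e_Be_A − 2e_A².
∂π/∂e_A = 108 + 2e_B − 4e_A = 0, so e_A = 27 + 0.5e_B.
The reaction-function slope is 0.5, so a 4-unit rise in e_B moves e_A by 0.5 × 4 = 2. Ana's best response rises — the actions are strategic complements.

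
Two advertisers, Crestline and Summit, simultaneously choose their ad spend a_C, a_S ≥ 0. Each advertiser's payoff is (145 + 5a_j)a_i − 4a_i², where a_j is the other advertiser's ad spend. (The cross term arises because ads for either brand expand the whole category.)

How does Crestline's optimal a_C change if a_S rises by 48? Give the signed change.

30

Crestline's payoff is (145 + 5a_S)a_C − 4a_C².
∂π/∂a_C = 145 + 5a_S − 8a_C = 0, so a_C = 18.125 + 0.625a_S.
The reaction-function slope is 0.625, so a 48-unit rise in a_S moves a_C by 0.625 × 48 = 30. Crestline's best response rises — the actions are strategic complements.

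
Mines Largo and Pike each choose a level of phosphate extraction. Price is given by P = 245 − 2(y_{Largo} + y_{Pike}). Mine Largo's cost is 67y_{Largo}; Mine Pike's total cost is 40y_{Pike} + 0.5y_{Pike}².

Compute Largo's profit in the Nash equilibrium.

Mine Largo's profit: π = y_{Largo}(245 − 2(y_{Largo} + y_{Pike})) − 67y_{Largo}.
∂π/∂y_{Largo} = 178 − 4y_{Largo} − 2y_{Pike} = 0, so y_{Largo} = 44.5 − 0.5y_{Pike}.
For Pike: ∂π/∂y_{Pike} = 205 − 5y_{Pike} − 2y_{Largo} = 0 ⇒ y_{Pike} = 41 − 0.4y_{Largo}.
Plugging y_{Pike} into Largo's best response: y_{Largo} = 44.5 − 0.5(41 − 0.4y_{Largo}) ⇒ 0.8y_{Largo} = 24, so y_{Largo} = 30.
Then y_{Pike} = 41 − 0.4·30 = 29.
Price P = 245 − 2·59 = 127.
Largo's profit: (127 − 67)·30 = 1800.

1800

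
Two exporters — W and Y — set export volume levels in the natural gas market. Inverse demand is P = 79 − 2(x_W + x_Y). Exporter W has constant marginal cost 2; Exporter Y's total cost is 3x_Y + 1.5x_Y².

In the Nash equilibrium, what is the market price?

34.25

Exporter W's profit: π = x_W(79 − 2(x_W + x_Y)) − 2x_W.
∂π/∂x_W = 77 − 4x_W − 2x_Y = 0, so x_W = 19.25 − 0.5x_Y.
For Y: ∂π/∂x_Y = 76 − 7x_Y − 2x_W = 0 ⇒ x_Y = 76/7 − (2/7)x_W.
Substituting the second reaction function into the first: x_W = 19.25 − 0.5(76/7 − (2/7)x_W), which gives (6/7)x_W = 387/28 ⇒ x_W = 16.125.
Then x_Y = 76/7 − (2/7)·16.125 = 6.25.
Equilibrium price: P = 79 − 2·22.375 = 34.25.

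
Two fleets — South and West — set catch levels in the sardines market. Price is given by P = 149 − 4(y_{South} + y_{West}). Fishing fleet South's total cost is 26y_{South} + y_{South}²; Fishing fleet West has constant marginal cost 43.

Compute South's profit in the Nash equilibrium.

Fishing fleet South's profit: π = y_{South}(149 − 4(y_{South} + y_{West})) − 26y_{South} − y_{South}².
∂π/∂y_{South} = 123 − 10y_{South} − 4y_{West} = 0, so y_{South} = 12.3 − 0.4y_{West}.
For West: ∂π/∂y_{West} = 106 − 8y_{West} − 4y_{South} = 0 ⇒ y_{West} = 13.25 − 0.5y_{South}.
Plugging y_{West} into South's best response: y_{South} = 12.3 − 0.4(13.25 − 0.5y_{South}) ⇒ 0.8y_{South} = 7, so y_{South} = 8.75.
Then y_{West} = 13.25 − 0.5·8.75 = 8.875.
Price P = 149 − 4·17.625 = 78.5.
South's profit: (78.5 − 26)·8.75 − (8.75)² = 382.8125.

382.8125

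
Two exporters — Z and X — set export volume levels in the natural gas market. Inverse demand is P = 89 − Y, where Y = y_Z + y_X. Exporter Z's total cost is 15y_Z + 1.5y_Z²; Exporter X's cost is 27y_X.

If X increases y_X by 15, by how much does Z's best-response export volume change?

Exporter Z's profit: π = y_Z(89 − (y_Z + y_X)) − 15y_Z − 1.5y_Z².
∂π/∂y_Z = 74 − 5y_Z − y_X = 0, so y_Z = 14.8 − 0.2y_X.
The reaction-function slope is −0.2, so a 15-unit rise in y_X moves y_Z by −0.2 × 15 = −3. Z's best response falls — the actions are strategic substitutes.

-3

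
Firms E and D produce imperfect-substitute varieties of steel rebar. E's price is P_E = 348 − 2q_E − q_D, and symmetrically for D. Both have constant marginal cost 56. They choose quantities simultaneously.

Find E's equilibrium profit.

Firm E's profit: π = q_E(348 − 2q_E − q_D) − 56q_E.
∂π/∂q_E = 292 − 4q_E − q_D = 0 ⇒ q_E = 73 − 0.25q_D.
Setting q_E = q_D in the reaction function: q_E = 73 − 0.25q_E, so q_E = 73 / 1.25 = 58.4.
P_E = 348 − 2·58.4 − 58.4 = 172.8.
Profit = (172.8 − 56)·58.4 = 6821.12.

6821.12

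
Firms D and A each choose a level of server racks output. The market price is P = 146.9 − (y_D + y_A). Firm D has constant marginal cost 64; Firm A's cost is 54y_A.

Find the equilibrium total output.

58.6

Firm D's profit: π = y_D(146.9 − (y_D + y_A)) − 64y_D.
∂π/∂y_D = 82.9 − 2y_D − y_A = 0, so y_D = 41.45 − 0.5y_A.
By the same steps for A: y_A = 46.45 − 0.5y_D.
Solving the two reaction functions simultaneously: (1 − (−0.5)(−0.5))y_D = 41.45 − 0.5·46.45, so 0.75y_D = 18.225 and y_D = 24.3.
Then y_A = 46.45 − 0.5·24.3 = 34.3.
Total output: 24.3 + 34.3 = 58.6.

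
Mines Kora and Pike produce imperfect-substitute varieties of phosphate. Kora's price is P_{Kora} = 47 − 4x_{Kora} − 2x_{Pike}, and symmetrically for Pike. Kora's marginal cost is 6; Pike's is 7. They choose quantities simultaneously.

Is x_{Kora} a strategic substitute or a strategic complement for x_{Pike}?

strategic substitutes

Mine Kora's profit: π = x_{Kora}(47 − 4x_{Kora} − 2x_{Pike}) − 6x_{Kora}.
∂π/∂x_{Kora} = 41 − 8x_{Kora} − 2x_{Pike} = 0 ⇒ x_{Kora} = 5.125 − 0.25x_{Pike}.
The best-response slope dx_{Kora}/dx_{Pike} = −0.25 < 0: the reaction function is downward-sloping, so the choices are strategic substitutes.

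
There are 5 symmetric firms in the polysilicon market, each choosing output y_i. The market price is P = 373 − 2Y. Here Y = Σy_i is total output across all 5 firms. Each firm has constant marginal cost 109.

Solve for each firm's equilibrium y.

A representative firm's profit is π_i = y_i(373 − 2Y) − 109y_i, with Y = y_i + Σ_{j≠i} y_j.
First-order condition: 264 − 4y_i − 2Σ_{j≠i} y_j = 0.
Imposing symmetry (y_j = y for all j) turns Σ_{j≠i} y_j into 4y, so 264 = 12y and y = 22.

22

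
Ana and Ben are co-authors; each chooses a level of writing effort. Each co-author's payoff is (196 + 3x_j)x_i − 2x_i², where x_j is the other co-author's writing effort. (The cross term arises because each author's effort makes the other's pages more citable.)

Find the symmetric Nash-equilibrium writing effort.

196

Ana's payoff is (196 + 3x_B)x_A − 2x_A².
∂π/∂x_A = 196 + 3x_B − 4x_A = 0, so x_A = 49 + 0.75x_B.
By symmetry x_B = x_A; substituting into the reaction function, 0.25x_A = 49 and x_A = 196.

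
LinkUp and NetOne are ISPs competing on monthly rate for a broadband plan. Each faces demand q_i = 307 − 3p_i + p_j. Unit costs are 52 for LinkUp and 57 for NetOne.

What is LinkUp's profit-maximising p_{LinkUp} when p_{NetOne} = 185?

LinkUp's profit: π = (p_{LinkUp} − 52)(307 − 3p_{LinkUp} + p_{NetOne}).
∂π/∂p_{LinkUp} = 463 − 6p_{LinkUp} + p_{NetOne} = 0 ⇒ p_{LinkUp} = 463/6 + (1/6)p_{NetOne}.
At p_{NetOne} = 185: p_{LinkUp} = 463/6 + (1/6)·185 = 108.

108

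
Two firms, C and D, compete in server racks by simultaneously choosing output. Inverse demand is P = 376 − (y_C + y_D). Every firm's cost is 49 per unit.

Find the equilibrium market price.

Firm C's profit: π = y_C(376 − (y_C + y_D)) − 49y_C.
∂π/∂y_C = 327 − 2y_C − y_D = 0, so y_C = 163.5 − 0.5y_D.
The game is symmetric, so in equilibrium y_D = y_C: the reaction function gives 1.5y_C = 163.5, hence y_C = 109.
Equilibrium price: P = 376 − 218 = 158.

158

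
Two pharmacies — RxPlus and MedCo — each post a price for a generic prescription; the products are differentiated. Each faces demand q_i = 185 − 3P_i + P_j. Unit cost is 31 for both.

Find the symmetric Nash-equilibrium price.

RxPlus's profit: π = (P_{RxPlus} − 31)(185 − 3P_{RxPlus} + P_{MedCo}).
∂π/∂P_{RxPlus} = 278 − 6P_{RxPlus} + P_{MedCo} = 0 ⇒ P_{RxPlus} = 139/3 + (1/6)P_{MedCo}.
By symmetry P_{MedCo} = P_{RxPlus}; substituting into the reaction function, (5/6)P_{RxPlus} = 139/3 and P_{RxPlus} = 55.6.

55.6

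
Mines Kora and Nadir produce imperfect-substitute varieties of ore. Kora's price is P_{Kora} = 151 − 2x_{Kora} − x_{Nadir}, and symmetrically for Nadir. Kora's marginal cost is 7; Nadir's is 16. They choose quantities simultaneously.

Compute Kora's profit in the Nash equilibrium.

1728.72

Mine Kora's profit: π = x_{Kora}(151 − 2x_{Kora} − x_{Nadir}) − 7x_{Kora}.
∂π/∂x_{Kora} = 144 − 4x_{Kora} − x_{Nadir} = 0 ⇒ x_{Kora} = 36 − 0.25x_{Nadir}.
Similarly x_{Nadir} = 33.75 − 0.25x_{Kora}.
Solving the two reaction functions simultaneously: (1 − (−0.25)(−0.25))x_{Kora} = 36 − 0.25·33.75, so 0.9375x_{Kora} = 27.5625 and x_{Kora} = 29.4.
Then x_{Nadir} = 33.75 − 0.25·29.4 = 26.4.
P_{Kora} = 151 − 2·29.4 − 26.4 = 65.8.
Profit = (65.8 − 7)·29.4 = 1728.72.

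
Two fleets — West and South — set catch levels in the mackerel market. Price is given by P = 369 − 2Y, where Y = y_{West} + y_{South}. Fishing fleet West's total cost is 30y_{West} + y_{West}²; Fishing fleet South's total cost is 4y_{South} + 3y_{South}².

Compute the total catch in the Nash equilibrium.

74.5

Fishing fleet West's profit: π = y_{West}(369 − 2(y_{West} + y_{South})) − 30y_{West} − y_{West}².
∂π/∂y_{West} = 339 − 6y_{West} − 2y_{South} = 0, so y_{West} = 56.5 − (1/3)y_{South}.
For South: ∂π/∂y_{South} = 365 − 10y_{South} − 2y_{West} = 0 ⇒ y_{South} = 36.5 − 0.2y_{West}.
Substituting the second reaction function into the first: y_{West} = 56.5 − (1/3)(36.5 − 0.2y_{West}), which gives (14/15)y_{West} = 133/3 ⇒ y_{West} = 47.5.
Then y_{South} = 36.5 − 0.2·47.5 = 27.
Total catch: 47.5 + 27 = 74.5.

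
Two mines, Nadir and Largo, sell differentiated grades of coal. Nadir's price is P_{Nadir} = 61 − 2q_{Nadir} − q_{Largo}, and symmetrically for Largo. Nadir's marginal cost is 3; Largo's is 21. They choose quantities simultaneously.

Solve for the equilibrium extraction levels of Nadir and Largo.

Mine Nadir's profit: π = q_{Nadir}(61 − 2q_{Nadir} − q_{Largo}) − 3q_{Nadir}.
∂π/∂q_{Nadir} = 58 − 4q_{Nadir} − q_{Largo} = 0 ⇒ q_{Nadir} = 14.5 − 0.25q_{Largo}.
Similarly q_{Largo} = 10 − 0.25q_{Nadir}.
Plugging q_{Largo} into Nadir's best response: q_{Nadir} = 14.5 − 0.25(10 − 0.25q_{Nadir}) ⇒ 0.9375q_{Nadir} = 12, so q_{Nadir} = 12.8.
Then q_{Largo} = 10 − 0.25·12.8 = 6.8.

12.8, 6.8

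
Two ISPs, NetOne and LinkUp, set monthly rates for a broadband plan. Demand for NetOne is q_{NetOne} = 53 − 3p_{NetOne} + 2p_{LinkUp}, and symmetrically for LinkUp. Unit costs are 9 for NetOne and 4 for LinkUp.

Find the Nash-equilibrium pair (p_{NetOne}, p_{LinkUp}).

NetOne's profit: π = (p_{NetOne} − 9)(53 − 3p_{NetOne} + 2p_{LinkUp}).
∂π/∂p_{NetOne} = 80 − 6p_{NetOne} + 2p_{LinkUp} = 0 ⇒ p_{NetOne} = 40/3 + (1/3)p_{LinkUp}.
Similarly p_{LinkUp} = 65/6 + (1/3)p_{NetOne}.
Plugging p_{LinkUp} into NetOne's best response: p_{NetOne} = 40/3 + (1/3)(65/6 + (1/3)p_{NetOne}) ⇒ (8/9)p_{NetOne} = 305/18, so p_{NetOne} = 19.0625.
Then p_{LinkUp} = 65/6 + (1/3)·19.0625 = 17.1875.

19.0625, 17.1875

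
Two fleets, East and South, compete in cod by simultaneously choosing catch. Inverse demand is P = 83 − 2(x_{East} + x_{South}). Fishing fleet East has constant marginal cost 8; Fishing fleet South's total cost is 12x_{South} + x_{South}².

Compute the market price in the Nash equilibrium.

38.8

Fishing fleet East's profit: π = x_{East}(83 − 2(x_{East} + x_{South})) − 8x_{East}.
∂π/∂x_{East} = 75 − 4x_{East} − 2x_{South} = 0, so x_{East} = 18.75 − 0.5x_{South}.
For South: ∂π/∂x_{South} = 71 − 6x_{South} − 2x_{East} = 0 ⇒ x_{South} = 71/6 − (1/3)x_{East}.
Substituting the second reaction function into the first: x_{East} = 18.75 − 0.5(71/6 − (1/3)x_{East}), which gives (5/6)x_{East} = 77/6 ⇒ x_{East} = 15.4.
Then x_{South} = 71/6 − (1/3)·15.4 = 6.7.
Equilibrium price: P = 83 − 2·22.1 = 38.8.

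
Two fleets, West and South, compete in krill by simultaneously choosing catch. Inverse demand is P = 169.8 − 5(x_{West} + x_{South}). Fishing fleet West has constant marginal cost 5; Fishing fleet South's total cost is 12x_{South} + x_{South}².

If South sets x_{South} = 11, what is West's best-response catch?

10.98

Fishing fleet West's profit: π = x_{West}(169.8 − 5(x_{West} + x_{South})) − 5x_{West}.
∂π/∂x_{West} = 164.8 − 10x_{West} − 5x_{South} = 0, so x_{West} = 16.48 − 0.5x_{South}.
At x_{South} = 11: x_{West} = 16.48 − 0.5·11 = 10.98.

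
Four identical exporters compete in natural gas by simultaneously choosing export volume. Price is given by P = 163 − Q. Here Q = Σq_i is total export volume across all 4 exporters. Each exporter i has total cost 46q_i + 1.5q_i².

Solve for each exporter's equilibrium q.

14.625

A representative exporter's profit is π_i = q_i(163 − Q) − 46q_i − 1.5q_i², with Q = q_i + Σ_{j≠i} q_j.
First-order condition: 117 − 5q_i − Σ_{j≠i} q_j = 0.
Imposing symmetry (q_j = q for all j) turns Σ_{j≠i} q_j into 3q, so 117 = 8q and q = 14.625.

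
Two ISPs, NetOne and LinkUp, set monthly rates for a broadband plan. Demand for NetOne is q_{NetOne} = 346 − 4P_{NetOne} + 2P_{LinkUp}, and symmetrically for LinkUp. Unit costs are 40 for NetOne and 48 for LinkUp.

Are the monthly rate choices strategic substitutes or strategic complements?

strategic complements

NetOne's profit: π = (P_{NetOne} − 40)(346 − 4P_{NetOne} + 2P_{LinkUp}).
∂π/∂P_{NetOne} = 506 − 8P_{NetOne} + 2P_{LinkUp} = 0 ⇒ P_{NetOne} = 63.25 + 0.25P_{LinkUp}.
The best-response slope dP_{NetOne}/dP_{LinkUp} = 0.25 > 0: the reaction function is upward-sloping, so the choices are strategic complements.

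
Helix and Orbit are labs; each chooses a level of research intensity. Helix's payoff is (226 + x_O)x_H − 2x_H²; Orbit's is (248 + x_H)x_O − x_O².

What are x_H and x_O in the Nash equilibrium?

Expanding Helix's payoff: 226x_H + x_Ox_H − 2x_H².
∂π/∂x_H = 226 + x_O − 4x_H = 0, so x_H = 56.5 + 0.25x_O.
Likewise for Orbit: x_O = 124 + 0.5x_H.
Solving the two reaction functions simultaneously: (1 − (0.25)(0.5))x_H = 56.5 + 0.25·124, so 0.875x_H = 87.5 and x_H = 100.
Then x_O = 124 + 0.5·100 = 174.

100, 174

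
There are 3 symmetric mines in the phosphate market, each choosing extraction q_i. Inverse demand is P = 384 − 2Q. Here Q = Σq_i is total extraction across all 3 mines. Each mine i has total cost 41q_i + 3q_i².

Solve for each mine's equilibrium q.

A representative mine's profit is π_i = q_i(384 − 2Q) − 41q_i − 3q_i², with Q = q_i + Σ_{j≠i} q_j.
First-order condition: 343 − 10q_i − 2Σ_{j≠i} q_j = 0.
In a symmetric equilibrium every mine chooses the same q, so Σ_{j≠i} q_j = 2q. The condition becomes 343 − 14q = 0, giving q = 343/14 = 24.5.

24.5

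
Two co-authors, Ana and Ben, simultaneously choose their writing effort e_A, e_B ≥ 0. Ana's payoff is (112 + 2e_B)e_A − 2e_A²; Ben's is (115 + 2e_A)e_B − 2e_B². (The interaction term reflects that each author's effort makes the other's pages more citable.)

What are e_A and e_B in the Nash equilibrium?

56.5, 57

Expanding Ana's payoff: 112e_A + 2e_Be_A − 2e_A².
∂π/∂e_A = 112 + 2e_B − 4e_A = 0, so e_A = 28 + 0.5e_B.
Likewise for Ben: e_B = 28.75 + 0.5e_A.
Plugging e_B into Ana's best response: e_A = 28 + 0.5(28.75 + 0.5e_A) ⇒ 0.75e_A = 42.375, so e_A = 56.5.
Then e_B = 28.75 + 0.5·56.5 = 57.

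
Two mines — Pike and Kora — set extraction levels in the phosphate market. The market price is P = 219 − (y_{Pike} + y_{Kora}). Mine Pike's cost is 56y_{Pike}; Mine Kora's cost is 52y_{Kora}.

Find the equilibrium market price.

Mine Pike's profit: π = y_{Pike}(219 − (y_{Pike} + y_{Kora})) − 56y_{Pike}.
∂π/∂y_{Pike} = 163 − 2y_{Pike} − y_{Kora} = 0, so y_{Pike} = 81.5 − 0.5y_{Kora}.
By the same steps for Kora: y_{Kora} = 83.5 − 0.5y_{Pike}.
Substituting the second reaction function into the first: y_{Pike} = 81.5 − 0.5(83.5 − 0.5y_{Pike}), which gives 0.75y_{Pike} = 39.75 ⇒ y_{Pike} = 53.
Then y_{Kora} = 83.5 − 0.5·53 = 57.
Equilibrium price: P = 219 − 110 = 109.

109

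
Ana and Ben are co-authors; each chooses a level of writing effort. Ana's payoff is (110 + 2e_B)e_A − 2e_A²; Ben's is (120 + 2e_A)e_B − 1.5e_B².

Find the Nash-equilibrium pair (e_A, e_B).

Expanding Ana's payoff: 110e_A + 2e_Be_A − 2e_A².
∂π/∂e_A = 110 + 2e_B − 4e_A = 0, so e_A = 27.5 + 0.5e_B.
Likewise for Ben: e_B = 40 + (2/3)e_A.
Solving the two reaction functions simultaneously: (1 − (0.5)(2/3))e_A = 27.5 + 0.5·40, so (2/3)e_A = 47.5 and e_A = 71.25.
Then e_B = 40 + (2/3)·71.25 = 87.5.

71.25, 87.5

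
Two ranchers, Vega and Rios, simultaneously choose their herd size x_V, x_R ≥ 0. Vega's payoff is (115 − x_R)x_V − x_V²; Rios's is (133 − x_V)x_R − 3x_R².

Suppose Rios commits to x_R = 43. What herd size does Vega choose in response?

36

Expanding Vega's payoff: 115x_V − x_Rx_V − x_V².
∂π/∂x_V = 115 − x_R − 2x_V = 0, so x_V = 57.5 − 0.5x_R.
At x_R = 43: x_V = 57.5 − 0.5·43 = 36.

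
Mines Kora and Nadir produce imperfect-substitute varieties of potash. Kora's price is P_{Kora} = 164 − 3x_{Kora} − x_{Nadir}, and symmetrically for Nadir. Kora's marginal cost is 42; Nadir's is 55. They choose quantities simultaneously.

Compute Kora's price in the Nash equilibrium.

95.4

Mine Kora's profit: π = x_{Kora}(164 − 3x_{Kora} − x_{Nadir}) − 42x_{Kora}.
∂π/∂x_{Kora} = 122 − 6x_{Kora} − x_{Nadir} = 0 ⇒ x_{Kora} = 61/3 − (1/6)x_{Nadir}.
Similarly x_{Nadir} = 109/6 − (1/6)x_{Kora}.
Plugging x_{Nadir} into Kora's best response: x_{Kora} = 61/3 − (1/6)(109/6 − (1/6)x_{Kora}) ⇒ (35/36)x_{Kora} = 623/36, so x_{Kora} = 17.8.
Then x_{Nadir} = 109/6 − (1/6)·17.8 = 15.2.
P_{Kora} = 164 − 3·17.8 − 15.2 = 95.4.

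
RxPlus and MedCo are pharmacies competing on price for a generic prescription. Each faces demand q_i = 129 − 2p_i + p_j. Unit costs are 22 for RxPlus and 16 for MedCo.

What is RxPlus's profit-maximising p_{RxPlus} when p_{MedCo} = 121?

RxPlus's profit: π = (p_{RxPlus} − 22)(129 − 2p_{RxPlus} + p_{MedCo}).
∂π/∂p_{RxPlus} = 173 − 4p_{RxPlus} + p_{MedCo} = 0 ⇒ p_{RxPlus} = 43.25 + 0.25p_{MedCo}.
At p_{MedCo} = 121: p_{RxPlus} = 43.25 + 0.25·121 = 73.5.

73.5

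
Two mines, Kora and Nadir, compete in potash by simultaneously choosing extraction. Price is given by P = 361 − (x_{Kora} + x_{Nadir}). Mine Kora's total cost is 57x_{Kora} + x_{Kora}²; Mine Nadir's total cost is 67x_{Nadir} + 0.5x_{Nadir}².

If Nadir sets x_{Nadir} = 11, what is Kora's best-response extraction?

Mine Kora's profit: π = x_{Kora}(361 − (x_{Kora} + x_{Nadir})) − 57x_{Kora} − x_{Kora}².
∂π/∂x_{Kora} = 304 − 4x_{Kora} − x_{Nadir} = 0, so x_{Kora} = 76 − 0.25x_{Nadir}.
At x_{Nadir} = 11: x_{Kora} = 76 − 0.25·11 = 73.25.

73.25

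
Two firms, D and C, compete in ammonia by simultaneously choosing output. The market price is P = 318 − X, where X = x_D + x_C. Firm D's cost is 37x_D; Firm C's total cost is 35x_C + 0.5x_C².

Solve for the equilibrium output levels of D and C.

Firm D's profit: π = x_D(318 − (x_D + x_C)) − 37x_D.
∂π/∂x_D = 281 − 2x_D − x_C = 0, so x_D = 140.5 − 0.5x_C.
For C: ∂π/∂x_C = 283 − 3x_C − x_D = 0 ⇒ x_C = 283/3 − (1/3)x_D.
Substituting the second reaction function into the first: x_D = 140.5 − 0.5(283/3 − (1/3)x_D), which gives (5/6)x_D = 280/3 ⇒ x_D = 112.
Then x_C = 283/3 − (1/3)·112 = 57.

112, 57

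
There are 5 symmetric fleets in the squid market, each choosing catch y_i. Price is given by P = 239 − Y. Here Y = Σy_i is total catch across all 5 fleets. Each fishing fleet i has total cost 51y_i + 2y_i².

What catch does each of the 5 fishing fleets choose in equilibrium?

A representative fishing fleet's profit is π_i = y_i(239 − Y) − 51y_i − 2y_i², with Y = y_i + Σ_{j≠i} y_j.
First-order condition: 188 − 6y_i − Σ_{j≠i} y_j = 0.
Imposing symmetry (y_j = y for all j) turns Σ_{j≠i} y_j into 4y, so 188 = 10y and y = 18.8.

18.8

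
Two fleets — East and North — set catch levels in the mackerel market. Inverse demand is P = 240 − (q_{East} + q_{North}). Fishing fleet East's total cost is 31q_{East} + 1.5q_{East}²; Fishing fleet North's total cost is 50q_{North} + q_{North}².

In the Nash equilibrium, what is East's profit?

2890

Fishing fleet East's profit: π = q_{East}(240 − (q_{East} + q_{North})) − 31q_{East} − 1.5q_{East}².
∂π/∂q_{East} = 209 − 5q_{East} − q_{North} = 0, so q_{East} = 41.8 − 0.2q_{North}.
For North: ∂π/∂q_{North} = 190 − 4q_{North} − q_{East} = 0 ⇒ q_{North} = 47.5 − 0.25q_{East}.
Substituting the second reaction function into the first: q_{East} = 41.8 − 0.2(47.5 − 0.25q_{East}), which gives 0.95q_{East} = 32.3 ⇒ q_{East} = 34.
Then q_{North} = 47.5 − 0.25·34 = 39.
Price P = 240 − 73 = 167.
East's profit: (167 − 31)·34 − 1.5(34)² = 2890.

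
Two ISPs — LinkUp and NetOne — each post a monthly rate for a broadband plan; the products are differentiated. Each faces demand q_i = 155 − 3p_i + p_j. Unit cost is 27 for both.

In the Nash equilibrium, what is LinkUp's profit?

LinkUp's profit: π = (p_{LinkUp} − 27)(155 − 3p_{LinkUp} + p_{NetOne}).
∂π/∂p_{LinkUp} = 236 − 6p_{LinkUp} + p_{NetOne} = 0 ⇒ p_{LinkUp} = 118/3 + (1/6)p_{NetOne}.
The game is symmetric, so in equilibrium p_{NetOne} = p_{LinkUp}: the reaction function gives (5/6)p_{LinkUp} = 118/3, hence p_{LinkUp} = 47.2.
q_{LinkUp} = 155 − 3·47.2 + 47.2 = 60.6.
Profit = (47.2 − 27)·60.6 = 1224.12.

1224.12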